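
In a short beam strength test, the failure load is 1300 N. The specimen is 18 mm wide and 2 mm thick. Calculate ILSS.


ILSS = 3F/(4bh) = 3*1300/(4*18*2) = 27.08 MPa

27.08 MPa


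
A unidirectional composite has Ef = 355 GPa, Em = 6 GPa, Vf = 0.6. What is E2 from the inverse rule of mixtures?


1/E2 = Vf/Ef + (1-Vf)/Em = 0.6/355 + 0.4/6
E2 = 14.63 GPa

14.63 GPa


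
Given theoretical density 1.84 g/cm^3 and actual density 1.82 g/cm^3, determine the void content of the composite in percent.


Void% = (rho_theo - rho_actual)/rho_theo * 100 = (1.84 - 1.82)/1.84 * 100 = 1.09%

1.09%


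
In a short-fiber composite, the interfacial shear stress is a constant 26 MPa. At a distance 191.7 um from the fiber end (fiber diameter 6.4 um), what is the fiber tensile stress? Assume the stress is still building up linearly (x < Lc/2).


Force balance: sigma_f * (pi*d^2/4) = tau * (pi*d) * x  ->  sigma_f = 4 * tau * x / d
sigma_f = 4 * 26 * 191.7 / 6.4 = 3115.1 MPa

3115.1 MPa


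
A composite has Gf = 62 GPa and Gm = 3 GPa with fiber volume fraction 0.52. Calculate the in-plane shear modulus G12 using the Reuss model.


1/G12 = Vf/Gf + (1-Vf)/Gm = 0.52/62 + 0.48/3
G12 = 5.94 GPa

5.94 GPa


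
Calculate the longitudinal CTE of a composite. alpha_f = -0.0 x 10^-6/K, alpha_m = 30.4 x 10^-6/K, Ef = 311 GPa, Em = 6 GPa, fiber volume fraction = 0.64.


E1 = Ef*Vf + Em*(1-Vf) = 201.2
alpha_1 = (alpha_f*Ef*Vf + alpha_m*Em*(1-Vf))/E1 = 0.33 x 10^-6/K

0.33 x 10^-6/K


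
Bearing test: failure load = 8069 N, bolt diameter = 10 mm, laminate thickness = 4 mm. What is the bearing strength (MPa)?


sigma_br = F/(d*h) = 8069/(10*4) = 201.7 MPa

201.7 MPa


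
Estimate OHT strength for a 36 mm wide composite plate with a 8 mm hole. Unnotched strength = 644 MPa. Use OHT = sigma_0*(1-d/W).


OHT = sigma_0*(1-d/W) = 644*(1-8/36) = 500.9 MPa

500.9 MPa


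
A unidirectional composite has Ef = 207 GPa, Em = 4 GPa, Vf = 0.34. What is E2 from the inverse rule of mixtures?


1/E2 = Vf/Ef + (1-Vf)/Em = 0.34/207 + 0.66/4
E2 = 6.0 GPa

6.0 GPa


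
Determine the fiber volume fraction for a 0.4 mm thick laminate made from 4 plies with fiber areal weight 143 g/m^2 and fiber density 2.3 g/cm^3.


Vf = n * FAW / (rho_f * h * 1000) = 4 * 143 / (2.3 * 0.4 * 1000) = 0.6217

0.6217


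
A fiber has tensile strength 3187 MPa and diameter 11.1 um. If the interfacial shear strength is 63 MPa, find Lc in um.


Lc = sigma_f * d / (2 * tau_i) = 3187 * 11.1 / (2 * 63) = 280.8 um

280.8 um


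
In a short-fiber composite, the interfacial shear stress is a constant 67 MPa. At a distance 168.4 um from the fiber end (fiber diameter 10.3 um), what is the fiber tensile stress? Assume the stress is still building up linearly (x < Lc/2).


Force balance: sigma_f * (pi*d^2/4) = tau * (pi*d) * x  ->  sigma_f = 4 * tau * x / d
sigma_f = 4 * 67 * 168.4 / 10.3 = 4381.7 MPa

4381.7 MPa


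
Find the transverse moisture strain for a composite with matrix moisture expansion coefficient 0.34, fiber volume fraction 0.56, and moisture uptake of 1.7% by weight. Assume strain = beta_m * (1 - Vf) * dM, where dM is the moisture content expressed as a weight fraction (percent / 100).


dM = 1.7/100 = 0.017
strain = beta_m * (1-Vf) * dM = 0.34 * 0.44 * 0.017 = 0.0025432

0.0025432


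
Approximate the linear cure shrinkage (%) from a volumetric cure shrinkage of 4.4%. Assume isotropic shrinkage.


Linear shrinkage ≈ vol_shrink/3 = 4.4/3 = 1.467%

1.467%


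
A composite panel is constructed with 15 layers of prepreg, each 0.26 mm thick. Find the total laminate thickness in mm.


h = n * t_ply = 15 * 0.26 = 3.9 mm

3.9 mm


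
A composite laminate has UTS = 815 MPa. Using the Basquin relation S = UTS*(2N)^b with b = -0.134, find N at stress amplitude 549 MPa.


N = 0.5 * (S/UTS)^(1/b) = 0.5 * (549/815)^(1/-0.134) = 9.5380 cycles

9.5380 cycles


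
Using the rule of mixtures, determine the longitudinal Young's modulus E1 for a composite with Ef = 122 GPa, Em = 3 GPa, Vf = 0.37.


E1 = Ef*Vf + Em*(1-Vf) = 122*0.37 + 3*0.63 = 47.03 GPa

47.03 GPa


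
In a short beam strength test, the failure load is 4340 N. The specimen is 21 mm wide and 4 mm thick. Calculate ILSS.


ILSS = 3F/(4bh) = 3*4340/(4*21*4) = 38.75 MPa

38.75 MPa


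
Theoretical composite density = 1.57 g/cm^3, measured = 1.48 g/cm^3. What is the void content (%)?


Void% = (rho_theo - rho_actual)/rho_theo * 100 = (1.57 - 1.48)/1.57 * 100 = 5.73%

5.73%


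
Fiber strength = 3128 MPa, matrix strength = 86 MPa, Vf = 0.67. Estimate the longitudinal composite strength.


sigma_1 = sigma_f*Vf + sigma_m*(1-Vf) = 3128*0.67 + 86*0.33 = 2124.1 MPa

2124.1 MPa


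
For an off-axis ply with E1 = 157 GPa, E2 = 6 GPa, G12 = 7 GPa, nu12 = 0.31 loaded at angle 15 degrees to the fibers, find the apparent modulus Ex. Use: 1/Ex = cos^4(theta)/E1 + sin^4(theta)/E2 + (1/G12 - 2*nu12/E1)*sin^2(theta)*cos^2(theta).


cos^4(15) = 0.870513, sin^4(15) = 0.004487, sin^2(15)*cos^2(15) = 0.0625
1/G12 - 2*nu12/E1 = 1/7 - 2*0.31/157 = 0.138908 GPa^-1
1/Ex = 0.870513/157 + 0.004487/6 + 0.138908*0.0625 = 0.0149743 GPa^-1
Ex = 66.78 GPa

66.78 GPa


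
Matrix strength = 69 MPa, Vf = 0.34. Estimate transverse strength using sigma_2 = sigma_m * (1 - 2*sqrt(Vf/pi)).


factor = 1 - 2*sqrt(0.34/pi) = 0.342
sigma_2 = 69 * 0.342 = 23.6 MPa

23.6 MPa


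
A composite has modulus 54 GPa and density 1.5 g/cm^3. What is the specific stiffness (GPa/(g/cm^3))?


Specific stiffness = E/rho = 54/1.5 = 36.0 GPa/(g/cm^3)

36.0 GPa/(g/cm^3)


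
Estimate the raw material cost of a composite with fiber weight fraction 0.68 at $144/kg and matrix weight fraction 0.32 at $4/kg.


Cost = cost_f*Wf + cost_m*Wm = 144*0.68 + 4*0.32 = $99.2/kg

$99.2/kg


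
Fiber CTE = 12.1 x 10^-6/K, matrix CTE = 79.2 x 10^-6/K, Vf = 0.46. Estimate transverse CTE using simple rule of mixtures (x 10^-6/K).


alpha_2 = alpha_f*Vf + alpha_m*(1-Vf) = 12.1*0.46 + 79.2*0.54 = 48.3 x 10^-6/K

48.3 x 10^-6/K


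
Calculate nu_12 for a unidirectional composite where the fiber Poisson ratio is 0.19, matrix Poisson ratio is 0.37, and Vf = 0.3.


nu_12 = nu_f*Vf + nu_m*(1-Vf) = 0.19*0.3 + 0.37*0.7 = 0.316

0.316


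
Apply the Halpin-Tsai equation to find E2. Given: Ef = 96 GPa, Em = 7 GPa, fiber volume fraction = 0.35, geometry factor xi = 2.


eta = (Ef/Em - 1)/(Ef/Em + xi) = (13.7143 - 1)/(13.7143 + 2) = 0.8091
E2 = Em*(1+xi*eta*Vf)/(1-eta*Vf) = 15.3 GPa

15.3 GPa


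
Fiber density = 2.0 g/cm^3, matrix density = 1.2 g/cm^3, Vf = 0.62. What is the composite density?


rho_c = rho_f*Vf + rho_m*(1-Vf) = 2.0*0.62 + 1.2*0.38 = 1.696 g/cm^3

1.696 g/cm^3


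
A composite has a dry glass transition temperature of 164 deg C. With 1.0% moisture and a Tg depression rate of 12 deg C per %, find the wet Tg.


Tg_wet = Tg_dry - k*moisture = 164 - 12*1.0 = 152.0 deg C

152.0 deg C


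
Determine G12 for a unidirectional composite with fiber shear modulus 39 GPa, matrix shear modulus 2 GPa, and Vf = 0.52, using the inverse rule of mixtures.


1/G12 = Vf/Gf + (1-Vf)/Gm = 0.52/39 + 0.48/2
G12 = 3.95 GPa

3.95 GPa


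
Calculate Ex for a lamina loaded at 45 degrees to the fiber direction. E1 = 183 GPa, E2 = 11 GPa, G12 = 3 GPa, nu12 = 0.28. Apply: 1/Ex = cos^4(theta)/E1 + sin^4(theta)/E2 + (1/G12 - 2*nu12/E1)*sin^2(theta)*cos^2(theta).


cos^4(45) = 0.25, sin^4(45) = 0.25, sin^2(45)*cos^2(45) = 0.25
1/G12 - 2*nu12/E1 = 1/3 - 2*0.28/183 = 0.330273 GPa^-1
1/Ex = 0.25/183 + 0.25/11 + 0.330273*0.25 = 0.1066617 GPa^-1
Ex = 9.38 GPa

9.38 GPa


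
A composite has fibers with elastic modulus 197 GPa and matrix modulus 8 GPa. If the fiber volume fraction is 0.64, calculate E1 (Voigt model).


E1 = Ef*Vf + Em*(1-Vf) = 197*0.64 + 8*0.36 = 128.96 GPa

128.96 GPa


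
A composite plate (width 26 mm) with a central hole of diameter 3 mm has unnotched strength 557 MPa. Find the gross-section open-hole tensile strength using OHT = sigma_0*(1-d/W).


OHT = sigma_0*(1-d/W) = 557*(1-3/26) = 492.7 MPa

492.7 MPa


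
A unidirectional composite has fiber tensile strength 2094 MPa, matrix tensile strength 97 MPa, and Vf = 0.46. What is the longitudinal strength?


sigma_1 = sigma_f*Vf + sigma_m*(1-Vf) = 2094*0.46 + 97*0.54 = 1015.6 MPa

1015.6 MPa


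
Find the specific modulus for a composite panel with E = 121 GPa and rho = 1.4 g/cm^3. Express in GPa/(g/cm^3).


Specific stiffness = E/rho = 121/1.4 = 86.4 GPa/(g/cm^3)

86.4 GPa/(g/cm^3)


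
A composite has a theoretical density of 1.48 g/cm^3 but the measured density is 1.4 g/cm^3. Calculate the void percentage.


Void% = (rho_theo - rho_actual)/rho_theo * 100 = (1.48 - 1.4)/1.48 * 100 = 5.41%

5.41%


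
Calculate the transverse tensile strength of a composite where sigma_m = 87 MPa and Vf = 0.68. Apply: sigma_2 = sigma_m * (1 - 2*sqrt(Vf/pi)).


factor = 1 - 2*sqrt(0.68/pi) = 0.0695
sigma_2 = 87 * 0.0695 = 6.05 MPa

6.05 MPa


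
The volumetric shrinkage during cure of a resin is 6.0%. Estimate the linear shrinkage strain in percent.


Linear shrinkage ≈ vol_shrink/3 = 6.0/3 = 2.0%

2.0%


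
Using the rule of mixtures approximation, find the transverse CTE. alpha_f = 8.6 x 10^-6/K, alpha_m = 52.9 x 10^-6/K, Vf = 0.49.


alpha_2 = alpha_f*Vf + alpha_m*(1-Vf) = 8.6*0.49 + 52.9*0.51 = 31.2 x 10^-6/K

31.2 x 10^-6/K


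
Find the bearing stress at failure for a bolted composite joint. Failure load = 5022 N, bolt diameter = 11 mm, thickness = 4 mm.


sigma_br = F/(d*h) = 5022/(11*4) = 114.1 MPa

114.1 MPa


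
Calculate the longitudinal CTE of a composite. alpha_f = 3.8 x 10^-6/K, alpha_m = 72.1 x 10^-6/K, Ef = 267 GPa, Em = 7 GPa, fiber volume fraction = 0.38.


E1 = Ef*Vf + Em*(1-Vf) = 105.8
alpha_1 = (alpha_f*Ef*Vf + alpha_m*Em*(1-Vf))/E1 = 6.6 x 10^-6/K

6.6 x 10^-6/K


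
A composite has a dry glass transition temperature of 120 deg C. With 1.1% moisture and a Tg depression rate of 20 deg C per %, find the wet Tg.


Tg_wet = Tg_dry - k*moisture = 120 - 20*1.1 = 98.0 deg C

98.0 deg C


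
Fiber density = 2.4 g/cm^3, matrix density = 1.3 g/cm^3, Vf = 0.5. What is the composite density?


rho_c = rho_f*Vf + rho_m*(1-Vf) = 2.4*0.5 + 1.3*0.5 = 1.85 g/cm^3

1.85 g/cm^3


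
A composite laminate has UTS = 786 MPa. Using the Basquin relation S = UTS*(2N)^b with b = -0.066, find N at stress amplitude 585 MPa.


N = 0.5 * (S/UTS)^(1/b) = 0.5 * (585/786)^(1/-0.066) = 43.8939 cycles

43.8939 cycles


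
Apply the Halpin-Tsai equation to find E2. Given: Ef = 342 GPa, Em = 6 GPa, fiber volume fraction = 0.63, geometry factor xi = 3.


eta = (Ef/Em - 1)/(Ef/Em + xi) = (57.0 - 1)/(57.0 + 3) = 0.9333
E2 = Em*(1+xi*eta*Vf)/(1-eta*Vf) = 40.25 GPa

40.25 GPa


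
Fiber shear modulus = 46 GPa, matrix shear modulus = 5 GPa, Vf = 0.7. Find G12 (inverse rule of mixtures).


1/G12 = Vf/Gf + (1-Vf)/Gm = 0.7/46 + 0.3/5
G12 = 13.29 GPa

13.29 GPa


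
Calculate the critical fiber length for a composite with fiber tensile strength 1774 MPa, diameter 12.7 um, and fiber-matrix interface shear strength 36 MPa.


Lc = sigma_f * d / (2 * tau_i) = 1774 * 12.7 / (2 * 36) = 312.9 um

312.9 um


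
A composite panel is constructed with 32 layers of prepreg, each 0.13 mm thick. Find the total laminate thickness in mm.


h = n * t_ply = 32 * 0.13 = 4.16 mm

4.16 mm


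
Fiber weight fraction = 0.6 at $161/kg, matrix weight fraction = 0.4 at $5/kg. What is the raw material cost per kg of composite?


Cost = cost_f*Wf + cost_m*Wm = 161*0.6 + 5*0.4 = $98.6/kg

$98.6/kg


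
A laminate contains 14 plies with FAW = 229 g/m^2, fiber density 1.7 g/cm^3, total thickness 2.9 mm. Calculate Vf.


Vf = n * FAW / (rho_f * h * 1000) = 14 * 229 / (1.7 * 2.9 * 1000) = 0.6503

0.6503


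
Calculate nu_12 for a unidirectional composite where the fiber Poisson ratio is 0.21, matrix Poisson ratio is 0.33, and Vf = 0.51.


nu_12 = nu_f*Vf + nu_m*(1-Vf) = 0.21*0.51 + 0.33*0.49 = 0.2688

0.2688


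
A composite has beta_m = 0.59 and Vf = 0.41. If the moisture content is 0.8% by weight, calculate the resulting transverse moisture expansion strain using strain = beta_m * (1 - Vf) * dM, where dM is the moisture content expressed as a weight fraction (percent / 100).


dM = 0.8/100 = 0.008
strain = beta_m * (1-Vf) * dM = 0.59 * 0.59 * 0.008 = 0.0027848

0.0027848


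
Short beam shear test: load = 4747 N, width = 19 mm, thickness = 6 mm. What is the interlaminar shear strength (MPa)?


ILSS = 3F/(4bh) = 3*4747/(4*19*6) = 31.23 MPa

31.23 MPa


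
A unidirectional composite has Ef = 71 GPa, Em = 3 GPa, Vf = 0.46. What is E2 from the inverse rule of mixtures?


1/E2 = Vf/Ef + (1-Vf)/Em = 0.46/71 + 0.54/3
E2 = 5.36 GPa

5.36 GPa


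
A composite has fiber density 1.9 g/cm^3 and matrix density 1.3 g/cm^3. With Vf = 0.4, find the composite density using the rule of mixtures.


rho_c = rho_f*Vf + rho_m*(1-Vf) = 1.9*0.4 + 1.3*0.6 = 1.54 g/cm^3

1.54 g/cm^3


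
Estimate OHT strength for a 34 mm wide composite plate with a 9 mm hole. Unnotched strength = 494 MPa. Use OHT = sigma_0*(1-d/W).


OHT = sigma_0*(1-d/W) = 494*(1-9/34) = 363.2 MPa

363.2 MPa


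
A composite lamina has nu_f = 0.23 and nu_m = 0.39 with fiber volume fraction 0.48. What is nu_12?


nu_12 = nu_f*Vf + nu_m*(1-Vf) = 0.23*0.48 + 0.39*0.52 = 0.3132

0.3132


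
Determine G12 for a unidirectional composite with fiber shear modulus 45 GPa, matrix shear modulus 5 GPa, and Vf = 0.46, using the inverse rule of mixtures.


1/G12 = Vf/Gf + (1-Vf)/Gm = 0.46/45 + 0.54/5
G12 = 8.46 GPa

8.46 GPa


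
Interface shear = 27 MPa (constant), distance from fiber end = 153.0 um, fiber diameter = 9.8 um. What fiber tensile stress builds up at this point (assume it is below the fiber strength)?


Force balance: sigma_f * (pi*d^2/4) = tau * (pi*d) * x  ->  sigma_f = 4 * tau * x / d
sigma_f = 4 * 27 * 153.0 / 9.8 = 1686.1 MPa

1686.1 MPa


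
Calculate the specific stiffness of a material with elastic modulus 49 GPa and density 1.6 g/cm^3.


Specific stiffness = E/rho = 49/1.6 = 30.6 GPa/(g/cm^3)

30.6 GPa/(g/cm^3)


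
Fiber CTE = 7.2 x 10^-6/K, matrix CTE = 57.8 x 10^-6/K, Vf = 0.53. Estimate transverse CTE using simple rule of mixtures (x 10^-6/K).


alpha_2 = alpha_f*Vf + alpha_m*(1-Vf) = 7.2*0.53 + 57.8*0.47 = 31.0 x 10^-6/K

31.0 x 10^-6/K


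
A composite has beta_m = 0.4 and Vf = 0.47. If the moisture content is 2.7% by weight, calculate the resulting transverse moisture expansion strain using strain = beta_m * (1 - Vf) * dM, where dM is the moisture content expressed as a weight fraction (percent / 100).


dM = 2.7/100 = 0.027
strain = beta_m * (1-Vf) * dM = 0.4 * 0.53 * 0.027 = 0.005724

0.005724


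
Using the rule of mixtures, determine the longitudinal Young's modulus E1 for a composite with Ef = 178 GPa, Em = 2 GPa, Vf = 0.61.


E1 = Ef*Vf + Em*(1-Vf) = 178*0.61 + 2*0.39 = 109.36 GPa

109.36 GPa


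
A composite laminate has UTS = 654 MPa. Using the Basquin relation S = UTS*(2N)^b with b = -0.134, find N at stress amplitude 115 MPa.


N = 0.5 * (S/UTS)^(1/b) = 0.5 * (115/654)^(1/-0.134) = 214982.0270 cycles

214982.0270 cycles


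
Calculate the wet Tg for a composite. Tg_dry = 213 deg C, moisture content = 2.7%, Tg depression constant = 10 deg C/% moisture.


Tg_wet = Tg_dry - k*moisture = 213 - 10*2.7 = 186.0 deg C

186.0 deg C


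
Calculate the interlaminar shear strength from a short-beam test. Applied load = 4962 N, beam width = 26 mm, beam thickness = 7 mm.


ILSS = 3F/(4bh) = 3*4962/(4*26*7) = 20.45 MPa

20.45 MPa


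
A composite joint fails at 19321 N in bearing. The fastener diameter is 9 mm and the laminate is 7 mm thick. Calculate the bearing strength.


sigma_br = F/(d*h) = 19321/(9*7) = 306.7 MPa

306.7 MPa


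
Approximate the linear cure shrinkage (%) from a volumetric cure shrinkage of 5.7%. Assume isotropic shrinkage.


Linear shrinkage ≈ vol_shrink/3 = 5.7/3 = 1.9%

1.9%


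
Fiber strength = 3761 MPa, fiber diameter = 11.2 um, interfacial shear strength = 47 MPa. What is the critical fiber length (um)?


Lc = sigma_f * d / (2 * tau_i) = 3761 * 11.2 / (2 * 47) = 448.1 um

448.1 um


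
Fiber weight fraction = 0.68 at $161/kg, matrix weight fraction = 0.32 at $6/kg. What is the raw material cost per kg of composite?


Cost = cost_f*Wf + cost_m*Wm = 161*0.68 + 6*0.32 = $111.4/kg

$111.4/kg


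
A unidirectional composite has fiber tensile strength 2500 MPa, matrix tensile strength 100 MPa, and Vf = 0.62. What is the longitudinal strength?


sigma_1 = sigma_f*Vf + sigma_m*(1-Vf) = 2500*0.62 + 100*0.38 = 1588.0 MPa

1588.0 MPa


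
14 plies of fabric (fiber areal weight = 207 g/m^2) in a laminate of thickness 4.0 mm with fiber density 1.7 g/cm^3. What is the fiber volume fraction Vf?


Vf = n * FAW / (rho_f * h * 1000) = 14 * 207 / (1.7 * 4.0 * 1000) = 0.4262

0.4262


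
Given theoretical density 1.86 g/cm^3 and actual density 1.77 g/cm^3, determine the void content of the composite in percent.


Void% = (rho_theo - rho_actual)/rho_theo * 100 = (1.86 - 1.77)/1.86 * 100 = 4.84%

4.84%


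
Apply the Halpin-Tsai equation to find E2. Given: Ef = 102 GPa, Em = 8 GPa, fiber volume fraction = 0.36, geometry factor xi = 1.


eta = (Ef/Em - 1)/(Ef/Em + xi) = (12.75 - 1)/(12.75 + 1) = 0.8545
E2 = Em*(1+xi*eta*Vf)/(1-eta*Vf) = 15.11 GPa

15.11 GPa


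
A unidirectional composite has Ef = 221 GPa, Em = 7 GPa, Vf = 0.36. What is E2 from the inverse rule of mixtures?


1/E2 = Vf/Ef + (1-Vf)/Em = 0.36/221 + 0.64/7
E2 = 10.75 GPa

10.75 GPa


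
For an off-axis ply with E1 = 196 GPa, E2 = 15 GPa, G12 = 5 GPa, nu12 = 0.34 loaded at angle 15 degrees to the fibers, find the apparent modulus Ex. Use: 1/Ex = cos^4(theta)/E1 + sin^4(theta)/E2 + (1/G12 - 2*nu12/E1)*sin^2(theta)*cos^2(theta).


cos^4(15) = 0.870513, sin^4(15) = 0.004487, sin^2(15)*cos^2(15) = 0.0625
1/G12 - 2*nu12/E1 = 1/5 - 2*0.34/196 = 0.196531 GPa^-1
1/Ex = 0.870513/196 + 0.004487/15 + 0.196531*0.0625 = 0.0170237 GPa^-1
Ex = 58.74 GPa

58.74 GPa


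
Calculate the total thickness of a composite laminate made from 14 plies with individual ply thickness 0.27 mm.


h = n * t_ply = 14 * 0.27 = 3.78 mm

3.78 mm


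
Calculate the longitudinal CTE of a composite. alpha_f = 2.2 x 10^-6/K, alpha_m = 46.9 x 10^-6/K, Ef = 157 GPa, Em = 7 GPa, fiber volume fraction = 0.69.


E1 = Ef*Vf + Em*(1-Vf) = 110.5
alpha_1 = (alpha_f*Ef*Vf + alpha_m*Em*(1-Vf))/E1 = 3.08 x 10^-6/K

3.08 x 10^-6/K


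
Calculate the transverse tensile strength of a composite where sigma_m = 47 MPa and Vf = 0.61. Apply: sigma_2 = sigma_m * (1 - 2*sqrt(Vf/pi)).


factor = 1 - 2*sqrt(0.61/pi) = 0.1187
sigma_2 = 47 * 0.1187 = 5.58 MPa

5.58 MPa


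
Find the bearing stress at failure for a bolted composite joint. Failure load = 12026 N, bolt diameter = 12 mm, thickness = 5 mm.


sigma_br = F/(d*h) = 12026/(12*5) = 200.4 MPa

200.4 MPa


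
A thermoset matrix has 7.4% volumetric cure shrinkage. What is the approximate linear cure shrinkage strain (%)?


Linear shrinkage ≈ vol_shrink/3 = 7.4/3 = 2.467%

2.467%


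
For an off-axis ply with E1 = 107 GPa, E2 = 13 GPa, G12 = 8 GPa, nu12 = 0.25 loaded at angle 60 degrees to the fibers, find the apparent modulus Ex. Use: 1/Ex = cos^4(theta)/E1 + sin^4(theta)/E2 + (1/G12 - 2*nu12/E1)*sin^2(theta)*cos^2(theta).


cos^4(60) = 0.0625, sin^4(60) = 0.5625, sin^2(60)*cos^2(60) = 0.1875
1/G12 - 2*nu12/E1 = 1/8 - 2*0.25/107 = 0.120327 GPa^-1
1/Ex = 0.0625/107 + 0.5625/13 + 0.120327*0.1875 = 0.0664147 GPa^-1
Ex = 15.06 GPa

15.06 GPa


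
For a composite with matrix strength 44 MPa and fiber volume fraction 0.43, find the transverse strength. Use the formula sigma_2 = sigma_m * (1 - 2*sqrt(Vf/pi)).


factor = 1 - 2*sqrt(0.43/pi) = 0.2601
sigma_2 = 44 * 0.2601 = 11.44 MPa

11.44 MPa


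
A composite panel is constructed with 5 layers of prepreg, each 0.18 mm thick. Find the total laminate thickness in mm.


h = n * t_ply = 5 * 0.18 = 0.9 mm

0.9 mm


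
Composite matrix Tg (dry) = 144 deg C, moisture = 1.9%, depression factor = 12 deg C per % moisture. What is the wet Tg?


Tg_wet = Tg_dry - k*moisture = 144 - 12*1.9 = 121.2 deg C

121.2 deg C


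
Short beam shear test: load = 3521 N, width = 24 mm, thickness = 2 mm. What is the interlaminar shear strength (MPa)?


ILSS = 3F/(4bh) = 3*3521/(4*24*2) = 55.02 MPa

55.02 MPa


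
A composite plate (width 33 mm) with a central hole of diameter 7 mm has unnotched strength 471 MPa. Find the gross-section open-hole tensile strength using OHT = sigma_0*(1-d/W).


OHT = sigma_0*(1-d/W) = 471*(1-7/33) = 371.1 MPa

371.1 MPa


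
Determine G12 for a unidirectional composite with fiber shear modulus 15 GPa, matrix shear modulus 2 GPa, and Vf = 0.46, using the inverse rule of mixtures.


1/G12 = Vf/Gf + (1-Vf)/Gm = 0.46/15 + 0.54/2
G12 = 3.33 GPa

3.33 GPa


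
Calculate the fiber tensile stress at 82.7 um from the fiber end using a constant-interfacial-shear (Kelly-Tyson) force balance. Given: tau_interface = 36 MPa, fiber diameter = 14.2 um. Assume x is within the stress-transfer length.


Force balance: sigma_f * (pi*d^2/4) = tau * (pi*d) * x  ->  sigma_f = 4 * tau * x / d
sigma_f = 4 * 36 * 82.7 / 14.2 = 838.6 MPa

838.6 MPa


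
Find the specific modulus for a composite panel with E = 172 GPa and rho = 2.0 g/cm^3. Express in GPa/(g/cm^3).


Specific stiffness = E/rho = 172/2.0 = 86.0 GPa/(g/cm^3)

86.0 GPa/(g/cm^3)


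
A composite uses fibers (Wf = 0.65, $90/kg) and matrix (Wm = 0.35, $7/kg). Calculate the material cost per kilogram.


Cost = cost_f*Wf + cost_m*Wm = 90*0.65 + 7*0.35 = $60.95/kg

$60.95/kg


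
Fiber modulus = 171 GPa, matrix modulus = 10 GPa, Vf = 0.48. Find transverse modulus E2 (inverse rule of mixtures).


1/E2 = Vf/Ef + (1-Vf)/Em = 0.48/171 + 0.52/10
E2 = 18.25 GPa

18.25 GPa


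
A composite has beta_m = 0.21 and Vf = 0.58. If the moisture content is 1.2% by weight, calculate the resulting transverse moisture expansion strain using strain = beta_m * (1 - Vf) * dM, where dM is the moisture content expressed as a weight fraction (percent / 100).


dM = 1.2/100 = 0.012
strain = beta_m * (1-Vf) * dM = 0.21 * 0.42 * 0.012 = 0.0010584

0.0010584


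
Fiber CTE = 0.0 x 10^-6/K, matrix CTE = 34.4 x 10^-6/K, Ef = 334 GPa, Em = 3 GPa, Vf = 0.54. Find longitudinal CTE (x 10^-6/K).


E1 = Ef*Vf + Em*(1-Vf) = 181.74
alpha_1 = (alpha_f*Ef*Vf + alpha_m*Em*(1-Vf))/E1 = 0.26 x 10^-6/K

0.26 x 10^-6/K


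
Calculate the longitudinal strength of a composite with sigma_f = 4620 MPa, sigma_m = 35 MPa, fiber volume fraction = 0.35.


sigma_1 = sigma_f*Vf + sigma_m*(1-Vf) = 4620*0.35 + 35*0.65 = 1639.8 MPa

1639.8 MPa


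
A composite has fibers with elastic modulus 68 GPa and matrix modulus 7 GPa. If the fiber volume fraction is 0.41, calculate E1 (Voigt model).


E1 = Ef*Vf + Em*(1-Vf) = 68*0.41 + 7*0.59 = 32.01 GPa

32.01 GPa


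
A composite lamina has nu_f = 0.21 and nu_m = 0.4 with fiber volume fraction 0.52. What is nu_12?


nu_12 = nu_f*Vf + nu_m*(1-Vf) = 0.21*0.52 + 0.4*0.48 = 0.3012

0.3012


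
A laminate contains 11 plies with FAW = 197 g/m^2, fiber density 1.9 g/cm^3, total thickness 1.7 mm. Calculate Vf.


Vf = n * FAW / (rho_f * h * 1000) = 11 * 197 / (1.9 * 1.7 * 1000) = 0.6709

0.6709


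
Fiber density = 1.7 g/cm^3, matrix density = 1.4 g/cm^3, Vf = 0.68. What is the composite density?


rho_c = rho_f*Vf + rho_m*(1-Vf) = 1.7*0.68 + 1.4*0.32 = 1.604 g/cm^3

1.604 g/cm^3


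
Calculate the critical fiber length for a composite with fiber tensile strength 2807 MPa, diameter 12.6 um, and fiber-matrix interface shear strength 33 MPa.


Lc = sigma_f * d / (2 * tau_i) = 2807 * 12.6 / (2 * 33) = 535.9 um

535.9 um


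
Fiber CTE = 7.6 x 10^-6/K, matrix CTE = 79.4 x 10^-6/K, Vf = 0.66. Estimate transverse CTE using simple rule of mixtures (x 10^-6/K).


alpha_2 = alpha_f*Vf + alpha_m*(1-Vf) = 7.6*0.66 + 79.4*0.34 = 32.0 x 10^-6/K

32.0 x 10^-6/K


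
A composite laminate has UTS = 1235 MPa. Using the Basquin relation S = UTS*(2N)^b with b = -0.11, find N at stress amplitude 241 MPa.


N = 0.5 * (S/UTS)^(1/b) = 0.5 * (241/1235)^(1/-0.11) = 1.4136e+06 cycles

1.4136e+06 cycles


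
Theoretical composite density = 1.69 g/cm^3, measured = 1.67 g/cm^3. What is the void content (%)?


Void% = (rho_theo - rho_actual)/rho_theo * 100 = (1.69 - 1.67)/1.69 * 100 = 1.18%

1.18%


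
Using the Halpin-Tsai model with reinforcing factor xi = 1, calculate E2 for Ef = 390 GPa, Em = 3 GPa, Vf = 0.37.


eta = (Ef/Em - 1)/(Ef/Em + xi) = (130.0 - 1)/(130.0 + 1) = 0.9847
E2 = Em*(1+xi*eta*Vf)/(1-eta*Vf) = 6.44 GPa

6.44 GPa


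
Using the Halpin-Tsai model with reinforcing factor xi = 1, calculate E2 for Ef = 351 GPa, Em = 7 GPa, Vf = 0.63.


eta = (Ef/Em - 1)/(Ef/Em + xi) = (50.1429 - 1)/(50.1429 + 1) = 0.9609
E2 = Em*(1+xi*eta*Vf)/(1-eta*Vf) = 28.48 GPa

28.48 GPa


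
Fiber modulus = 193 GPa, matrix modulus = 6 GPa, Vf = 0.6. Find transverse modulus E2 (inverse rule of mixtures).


1/E2 = Vf/Ef + (1-Vf)/Em = 0.6/193 + 0.4/6
E2 = 14.33 GPa

14.33 GPa


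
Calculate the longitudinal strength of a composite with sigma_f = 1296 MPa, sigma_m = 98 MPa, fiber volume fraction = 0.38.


sigma_1 = sigma_f*Vf + sigma_m*(1-Vf) = 1296*0.38 + 98*0.62 = 553.2 MPa

553.2 MPa


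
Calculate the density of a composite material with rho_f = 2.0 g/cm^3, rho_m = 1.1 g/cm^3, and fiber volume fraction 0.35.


rho_c = rho_f*Vf + rho_m*(1-Vf) = 2.0*0.35 + 1.1*0.65 = 1.415 g/cm^3

1.415 g/cm^3


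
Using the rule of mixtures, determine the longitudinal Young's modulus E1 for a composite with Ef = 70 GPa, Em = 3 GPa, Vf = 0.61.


E1 = Ef*Vf + Em*(1-Vf) = 70*0.61 + 3*0.39 = 43.87 GPa

43.87 GPa


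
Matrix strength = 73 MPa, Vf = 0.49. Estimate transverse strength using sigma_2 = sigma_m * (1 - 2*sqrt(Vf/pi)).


factor = 1 - 2*sqrt(0.49/pi) = 0.2101
sigma_2 = 73 * 0.2101 = 15.34 MPa

15.34 MPa


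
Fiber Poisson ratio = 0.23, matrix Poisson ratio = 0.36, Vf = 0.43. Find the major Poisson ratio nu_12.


nu_12 = nu_f*Vf + nu_m*(1-Vf) = 0.23*0.43 + 0.36*0.57 = 0.3041

0.3041


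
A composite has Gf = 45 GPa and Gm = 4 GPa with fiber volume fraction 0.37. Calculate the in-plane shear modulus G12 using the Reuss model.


1/G12 = Vf/Gf + (1-Vf)/Gm = 0.37/45 + 0.63/4
G12 = 6.03 GPa

6.03 GPa


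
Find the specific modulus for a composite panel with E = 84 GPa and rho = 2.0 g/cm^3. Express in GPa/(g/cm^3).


Specific stiffness = E/rho = 84/2.0 = 42.0 GPa/(g/cm^3)

42.0 GPa/(g/cm^3)


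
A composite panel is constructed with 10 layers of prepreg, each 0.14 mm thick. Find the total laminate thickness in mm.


h = n * t_ply = 10 * 0.14 = 1.4 mm

1.4 mm


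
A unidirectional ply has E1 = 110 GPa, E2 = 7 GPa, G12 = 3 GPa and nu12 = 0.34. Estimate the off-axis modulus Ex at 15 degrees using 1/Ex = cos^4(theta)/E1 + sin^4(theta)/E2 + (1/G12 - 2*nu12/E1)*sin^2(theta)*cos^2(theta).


cos^4(15) = 0.870513, sin^4(15) = 0.004487, sin^2(15)*cos^2(15) = 0.0625
1/G12 - 2*nu12/E1 = 1/3 - 2*0.34/110 = 0.327152 GPa^-1
1/Ex = 0.870513/110 + 0.004487/7 + 0.327152*0.0625 = 0.0290018 GPa^-1
Ex = 34.48 GPa

34.48 GPa


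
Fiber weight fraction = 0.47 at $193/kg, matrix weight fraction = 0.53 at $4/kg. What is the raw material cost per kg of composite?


Cost = cost_f*Wf + cost_m*Wm = 193*0.47 + 4*0.53 = $92.83/kg

$92.83/kg


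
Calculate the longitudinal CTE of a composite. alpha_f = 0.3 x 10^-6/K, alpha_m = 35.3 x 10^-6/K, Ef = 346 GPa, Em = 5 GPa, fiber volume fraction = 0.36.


E1 = Ef*Vf + Em*(1-Vf) = 127.76
alpha_1 = (alpha_f*Ef*Vf + alpha_m*Em*(1-Vf))/E1 = 1.18 x 10^-6/K

1.18 x 10^-6/K


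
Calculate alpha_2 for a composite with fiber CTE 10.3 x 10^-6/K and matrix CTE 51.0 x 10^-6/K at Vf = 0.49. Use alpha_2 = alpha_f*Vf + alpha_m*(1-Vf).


alpha_2 = alpha_f*Vf + alpha_m*(1-Vf) = 10.3*0.49 + 51.0*0.51 = 31.1 x 10^-6/K

31.1 x 10^-6/K


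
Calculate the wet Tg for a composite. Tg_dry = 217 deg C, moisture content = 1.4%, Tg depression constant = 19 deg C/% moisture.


Tg_wet = Tg_dry - k*moisture = 217 - 19*1.4 = 190.4 deg C

190.4 deg C


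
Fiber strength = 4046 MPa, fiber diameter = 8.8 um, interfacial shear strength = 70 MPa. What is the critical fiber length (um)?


Lc = sigma_f * d / (2 * tau_i) = 4046 * 8.8 / (2 * 70) = 254.3 um

254.3 um


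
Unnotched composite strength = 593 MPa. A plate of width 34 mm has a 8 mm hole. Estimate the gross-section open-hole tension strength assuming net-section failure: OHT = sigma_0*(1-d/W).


OHT = sigma_0*(1-d/W) = 593*(1-8/34) = 453.5 MPa

453.5 MPa


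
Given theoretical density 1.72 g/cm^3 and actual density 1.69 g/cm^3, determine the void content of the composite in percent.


Void% = (rho_theo - rho_actual)/rho_theo * 100 = (1.72 - 1.69)/1.72 * 100 = 1.74%

1.74%


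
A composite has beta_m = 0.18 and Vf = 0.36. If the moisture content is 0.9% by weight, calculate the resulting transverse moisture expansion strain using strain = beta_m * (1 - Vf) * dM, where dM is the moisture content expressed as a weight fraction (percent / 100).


dM = 0.9/100 = 0.009
strain = beta_m * (1-Vf) * dM = 0.18 * 0.64 * 0.009 = 0.0010368

0.0010368


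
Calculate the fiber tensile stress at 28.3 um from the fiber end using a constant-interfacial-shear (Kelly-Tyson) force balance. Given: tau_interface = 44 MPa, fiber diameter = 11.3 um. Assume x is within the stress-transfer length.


Force balance: sigma_f * (pi*d^2/4) = tau * (pi*d) * x  ->  sigma_f = 4 * tau * x / d
sigma_f = 4 * 44 * 28.3 / 11.3 = 440.8 MPa

440.8 MPa


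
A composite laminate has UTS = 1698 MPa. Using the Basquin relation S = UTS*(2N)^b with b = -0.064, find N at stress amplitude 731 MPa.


N = 0.5 * (S/UTS)^(1/b) = 0.5 * (731/1698)^(1/-0.064) = 261840.8075 cycles

261840.8075 cycles


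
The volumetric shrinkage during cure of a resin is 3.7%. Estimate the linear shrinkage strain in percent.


Linear shrinkage ≈ vol_shrink/3 = 3.7/3 = 1.233%

1.233%


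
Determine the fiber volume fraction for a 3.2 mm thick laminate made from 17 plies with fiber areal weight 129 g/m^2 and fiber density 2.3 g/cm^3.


Vf = n * FAW / (rho_f * h * 1000) = 17 * 129 / (2.3 * 3.2 * 1000) = 0.298

0.298


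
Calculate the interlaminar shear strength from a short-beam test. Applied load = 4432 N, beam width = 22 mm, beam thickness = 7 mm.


ILSS = 3F/(4bh) = 3*4432/(4*22*7) = 21.58 MPa

21.58 MPa


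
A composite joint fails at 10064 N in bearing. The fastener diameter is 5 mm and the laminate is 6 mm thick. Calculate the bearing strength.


sigma_br = F/(d*h) = 10064/(5*6) = 335.5 MPa

335.5 MPa


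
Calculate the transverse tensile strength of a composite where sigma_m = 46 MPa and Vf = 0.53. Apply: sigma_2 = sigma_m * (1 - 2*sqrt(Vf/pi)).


factor = 1 - 2*sqrt(0.53/pi) = 0.1785
sigma_2 = 46 * 0.1785 = 8.21 MPa

8.21 MPa


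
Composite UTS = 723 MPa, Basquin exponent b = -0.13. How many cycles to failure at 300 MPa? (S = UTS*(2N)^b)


N = 0.5 * (S/UTS)^(1/b) = 0.5 * (300/723)^(1/-0.13) = 434.0729 cycles

434.0729 cycles


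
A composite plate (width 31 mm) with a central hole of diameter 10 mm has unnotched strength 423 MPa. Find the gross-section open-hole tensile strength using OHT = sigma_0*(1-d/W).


OHT = sigma_0*(1-d/W) = 423*(1-10/31) = 286.5 MPa

286.5 MPa


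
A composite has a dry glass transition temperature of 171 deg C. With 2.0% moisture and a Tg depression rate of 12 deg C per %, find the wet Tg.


Tg_wet = Tg_dry - k*moisture = 171 - 12*2.0 = 147.0 deg C

147.0 deg C


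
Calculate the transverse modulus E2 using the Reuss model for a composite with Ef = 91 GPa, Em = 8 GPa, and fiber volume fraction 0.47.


1/E2 = Vf/Ef + (1-Vf)/Em = 0.47/91 + 0.53/8
E2 = 14.0 GPa

14.0 GPa


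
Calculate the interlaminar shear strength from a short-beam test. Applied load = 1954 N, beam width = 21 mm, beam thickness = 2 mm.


ILSS = 3F/(4bh) = 3*1954/(4*21*2) = 34.89 MPa

34.89 MPa


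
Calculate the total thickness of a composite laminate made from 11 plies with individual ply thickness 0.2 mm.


h = n * t_ply = 11 * 0.2 = 2.2 mm

2.2 mm


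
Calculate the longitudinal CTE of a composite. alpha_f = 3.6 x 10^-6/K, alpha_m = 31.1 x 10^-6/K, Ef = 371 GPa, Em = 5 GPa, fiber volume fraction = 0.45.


E1 = Ef*Vf + Em*(1-Vf) = 169.7
alpha_1 = (alpha_f*Ef*Vf + alpha_m*Em*(1-Vf))/E1 = 4.05 x 10^-6/K

4.05 x 10^-6/K


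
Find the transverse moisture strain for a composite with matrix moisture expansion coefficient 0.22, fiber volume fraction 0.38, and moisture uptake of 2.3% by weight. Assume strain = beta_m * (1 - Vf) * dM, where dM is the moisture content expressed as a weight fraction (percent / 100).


dM = 2.3/100 = 0.023
strain = beta_m * (1-Vf) * dM = 0.22 * 0.62 * 0.023 = 0.0031372

0.0031372


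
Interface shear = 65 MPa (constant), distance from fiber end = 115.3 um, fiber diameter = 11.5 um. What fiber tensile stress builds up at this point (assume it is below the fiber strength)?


Force balance: sigma_f * (pi*d^2/4) = tau * (pi*d) * x  ->  sigma_f = 4 * tau * x / d
sigma_f = 4 * 65 * 115.3 / 11.5 = 2606.8 MPa

2606.8 MPa


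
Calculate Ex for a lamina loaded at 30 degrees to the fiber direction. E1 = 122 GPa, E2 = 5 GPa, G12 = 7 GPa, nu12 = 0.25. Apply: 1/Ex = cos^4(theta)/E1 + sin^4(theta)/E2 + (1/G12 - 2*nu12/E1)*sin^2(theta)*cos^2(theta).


cos^4(30) = 0.5625, sin^4(30) = 0.0625, sin^2(30)*cos^2(30) = 0.1875
1/G12 - 2*nu12/E1 = 1/7 - 2*0.25/122 = 0.138759 GPa^-1
1/Ex = 0.5625/122 + 0.0625/5 + 0.138759*0.1875 = 0.0431279 GPa^-1
Ex = 23.19 GPa

23.19 GPa


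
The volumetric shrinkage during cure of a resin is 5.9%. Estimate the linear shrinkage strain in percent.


Linear shrinkage ≈ vol_shrink/3 = 5.9/3 = 1.967%

1.967%


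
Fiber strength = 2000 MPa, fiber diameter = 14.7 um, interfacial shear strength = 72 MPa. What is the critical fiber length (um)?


Lc = sigma_f * d / (2 * tau_i) = 2000 * 14.7 / (2 * 72) = 204.2 um

204.2 um


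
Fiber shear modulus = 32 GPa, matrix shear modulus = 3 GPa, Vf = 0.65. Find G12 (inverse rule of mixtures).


1/G12 = Vf/Gf + (1-Vf)/Gm = 0.65/32 + 0.35/3
G12 = 7.3 GPa

7.3 GPa


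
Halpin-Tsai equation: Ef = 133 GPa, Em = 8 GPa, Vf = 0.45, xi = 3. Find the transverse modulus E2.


eta = (Ef/Em - 1)/(Ef/Em + xi) = (16.625 - 1)/(16.625 + 3) = 0.7962
E2 = Em*(1+xi*eta*Vf)/(1-eta*Vf) = 25.87 GPa

25.87 GPa


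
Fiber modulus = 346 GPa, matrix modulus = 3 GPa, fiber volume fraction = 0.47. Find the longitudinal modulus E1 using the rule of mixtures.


E1 = Ef*Vf + Em*(1-Vf) = 346*0.47 + 3*0.53 = 164.21 GPa

164.21 GPa


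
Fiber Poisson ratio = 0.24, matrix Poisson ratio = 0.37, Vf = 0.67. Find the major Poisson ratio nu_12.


nu_12 = nu_f*Vf + nu_m*(1-Vf) = 0.24*0.67 + 0.37*0.33 = 0.2829

0.2829


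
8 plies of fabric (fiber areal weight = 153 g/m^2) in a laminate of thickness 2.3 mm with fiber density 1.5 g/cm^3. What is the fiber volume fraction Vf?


Vf = n * FAW / (rho_f * h * 1000) = 8 * 153 / (1.5 * 2.3 * 1000) = 0.3548

0.3548


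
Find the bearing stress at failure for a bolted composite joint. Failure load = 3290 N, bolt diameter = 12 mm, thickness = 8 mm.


sigma_br = F/(d*h) = 3290/(12*8) = 34.3 MPa

34.3 MPa


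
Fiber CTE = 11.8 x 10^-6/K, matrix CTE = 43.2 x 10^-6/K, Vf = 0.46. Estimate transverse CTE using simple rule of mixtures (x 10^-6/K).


alpha_2 = alpha_f*Vf + alpha_m*(1-Vf) = 11.8*0.46 + 43.2*0.54 = 28.8 x 10^-6/K

28.8 x 10^-6/K


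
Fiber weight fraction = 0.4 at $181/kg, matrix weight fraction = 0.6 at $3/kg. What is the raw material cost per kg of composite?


Cost = cost_f*Wf + cost_m*Wm = 181*0.4 + 3*0.6 = $74.2/kg

$74.2/kg


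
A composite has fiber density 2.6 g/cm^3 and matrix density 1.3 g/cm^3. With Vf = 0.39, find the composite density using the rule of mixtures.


rho_c = rho_f*Vf + rho_m*(1-Vf) = 2.6*0.39 + 1.3*0.61 = 1.807 g/cm^3

1.807 g/cm^3


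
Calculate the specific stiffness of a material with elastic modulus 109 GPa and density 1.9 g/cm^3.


Specific stiffness = E/rho = 109/1.9 = 57.4 GPa/(g/cm^3)

57.4 GPa/(g/cm^3)


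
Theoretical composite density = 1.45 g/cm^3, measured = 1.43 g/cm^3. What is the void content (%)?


Void% = (rho_theo - rho_actual)/rho_theo * 100 = (1.45 - 1.43)/1.45 * 100 = 1.38%

1.38%


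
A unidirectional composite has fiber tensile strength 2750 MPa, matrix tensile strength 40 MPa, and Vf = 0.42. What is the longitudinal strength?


sigma_1 = sigma_f*Vf + sigma_m*(1-Vf) = 2750*0.42 + 40*0.58 = 1178.2 MPa

1178.2 MPa


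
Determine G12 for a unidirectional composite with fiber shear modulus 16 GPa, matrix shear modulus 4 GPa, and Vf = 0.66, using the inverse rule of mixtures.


1/G12 = Vf/Gf + (1-Vf)/Gm = 0.66/16 + 0.34/4
G12 = 7.92 GPa

7.92 GPa


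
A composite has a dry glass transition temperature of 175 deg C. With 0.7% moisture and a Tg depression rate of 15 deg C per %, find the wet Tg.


Tg_wet = Tg_dry - k*moisture = 175 - 15*0.7 = 164.5 deg C

164.5 deg C


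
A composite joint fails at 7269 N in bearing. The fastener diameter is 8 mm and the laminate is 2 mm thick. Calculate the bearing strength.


sigma_br = F/(d*h) = 7269/(8*2) = 454.3 MPa

454.3 MPa


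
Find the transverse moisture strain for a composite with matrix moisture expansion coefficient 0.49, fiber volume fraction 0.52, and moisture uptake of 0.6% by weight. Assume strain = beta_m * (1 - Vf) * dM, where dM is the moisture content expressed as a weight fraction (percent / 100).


dM = 0.6/100 = 0.006
strain = beta_m * (1-Vf) * dM = 0.49 * 0.48 * 0.006 = 0.0014112

0.0014112


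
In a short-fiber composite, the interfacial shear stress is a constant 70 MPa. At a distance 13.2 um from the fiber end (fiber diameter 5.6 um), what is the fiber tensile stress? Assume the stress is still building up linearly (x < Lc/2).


Force balance: sigma_f * (pi*d^2/4) = tau * (pi*d) * x  ->  sigma_f = 4 * tau * x / d
sigma_f = 4 * 70 * 13.2 / 5.6 = 660.0 MPa

660.0 MPa


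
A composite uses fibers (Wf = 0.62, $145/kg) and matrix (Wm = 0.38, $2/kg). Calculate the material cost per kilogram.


Cost = cost_f*Wf + cost_m*Wm = 145*0.62 + 2*0.38 = $90.66/kg

$90.66/kg


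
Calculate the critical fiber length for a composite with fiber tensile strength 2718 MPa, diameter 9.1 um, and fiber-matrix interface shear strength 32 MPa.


Lc = sigma_f * d / (2 * tau_i) = 2718 * 9.1 / (2 * 32) = 386.5 um

386.5 um


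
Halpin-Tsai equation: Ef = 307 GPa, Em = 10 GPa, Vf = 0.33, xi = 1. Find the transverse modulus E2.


eta = (Ef/Em - 1)/(Ef/Em + xi) = (30.7 - 1)/(30.7 + 1) = 0.9369
E2 = Em*(1+xi*eta*Vf)/(1-eta*Vf) = 18.95 GPa

18.95 GPa


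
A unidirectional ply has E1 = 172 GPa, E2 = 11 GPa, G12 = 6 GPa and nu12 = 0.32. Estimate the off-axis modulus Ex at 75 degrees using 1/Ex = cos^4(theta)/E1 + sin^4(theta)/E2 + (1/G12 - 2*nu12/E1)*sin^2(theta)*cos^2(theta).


cos^4(75) = 0.004487, sin^4(75) = 0.870513, sin^2(75)*cos^2(75) = 0.0625
1/G12 - 2*nu12/E1 = 1/6 - 2*0.32/172 = 0.162946 GPa^-1
1/Ex = 0.004487/172 + 0.870513/11 + 0.162946*0.0625 = 0.0893477 GPa^-1
Ex = 11.19 GPa

11.19 GPa


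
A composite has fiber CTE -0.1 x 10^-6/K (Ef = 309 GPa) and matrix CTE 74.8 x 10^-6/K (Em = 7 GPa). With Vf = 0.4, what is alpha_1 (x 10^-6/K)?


E1 = Ef*Vf + Em*(1-Vf) = 127.8
alpha_1 = (alpha_f*Ef*Vf + alpha_m*Em*(1-Vf))/E1 = 2.36 x 10^-6/K

2.36 x 10^-6/K
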